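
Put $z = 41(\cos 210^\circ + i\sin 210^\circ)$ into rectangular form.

a = r cos θ = 41 * -sqrt(3)/2 = -41*sqrt(3)/2
b = r sin θ = 41 * -1/2 = -41/2
z = -41*sqrt(3)/2 - (41/2)i


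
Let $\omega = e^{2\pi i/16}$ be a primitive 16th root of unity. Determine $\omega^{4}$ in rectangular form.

ω^4 = e^(2πi·4/16) = e^(i·1π/2)
= cos(1π/2) + i sin(1π/2)
= i


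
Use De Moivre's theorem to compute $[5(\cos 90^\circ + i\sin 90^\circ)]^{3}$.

By De Moivre: z^n = r^n(cos(nθ) + i sin(nθ))
= 5^3(cos(3*90°) + i sin(3*90°))
= 125(cos 270° + i sin 270°)
= -125i


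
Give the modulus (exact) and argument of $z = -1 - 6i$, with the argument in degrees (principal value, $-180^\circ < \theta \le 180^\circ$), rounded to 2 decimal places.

|z| = sqrt((-1)^2 + (-6)^2) = sqrt(37)
arg(z) = arctan(b/a) = arctan(-6/-1) (quadrant-adjusted) = -99.46°


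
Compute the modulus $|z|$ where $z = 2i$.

|z| = sqrt(a^2 + b^2) = sqrt(0^2 + 2^2) = sqrt(4) = 2


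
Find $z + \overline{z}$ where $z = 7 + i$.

z + conjugate(z) = (a + bi) + (a - bi) = 2a
= 2 * 7 = 14


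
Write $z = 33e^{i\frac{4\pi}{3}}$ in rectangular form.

a = r cos θ = 33 * -1/2 = -33/2
b = r sin θ = 33 * -sqrt(3)/2 = -33*sqrt(3)/2
z = -33/2 - (33*sqrt(3)/2)i


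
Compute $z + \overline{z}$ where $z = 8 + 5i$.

z + conjugate(z) = (a + bi) + (a - bi) = 2a
= 2 * 8 = 16


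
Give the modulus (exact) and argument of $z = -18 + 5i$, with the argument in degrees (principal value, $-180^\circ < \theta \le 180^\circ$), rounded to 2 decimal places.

|z| = sqrt((-18)^2 + 5^2) = sqrt(349)
arg(z) = arctan(b/a) = arctan(5/-18) (quadrant-adjusted) = 164.48°


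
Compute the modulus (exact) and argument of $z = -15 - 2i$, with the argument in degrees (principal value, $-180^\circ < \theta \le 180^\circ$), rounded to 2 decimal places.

|z| = sqrt((-15)^2 + (-2)^2) = sqrt(229)
arg(z) = arctan(b/a) = arctan(-2/-15) (quadrant-adjusted) = -172.41°


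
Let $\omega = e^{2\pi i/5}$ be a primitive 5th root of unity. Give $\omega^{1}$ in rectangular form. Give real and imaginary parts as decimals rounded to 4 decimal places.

ω^1 = e^(2πi·1/5) = e^(i·2π/5)
= cos(2π/5) + i sin(2π/5)
= 0.3090 + 0.9511i


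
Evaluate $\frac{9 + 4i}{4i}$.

Multiply numerator and denominator by conjugate (-4i):
= (9 + 4i)(-4i) / (0^2 + 4^2)
= (16 - 36i) / 16
Divide through by 4: (4 - 9i) / 4
= 1 - (9/4)i


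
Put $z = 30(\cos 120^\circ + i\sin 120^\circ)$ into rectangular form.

a = r cos θ = 30 * -1/2 = -15
b = r sin θ = 30 * sqrt(3)/2 = 15*sqrt(3)
z = -15 + 15*sqrt(3)i


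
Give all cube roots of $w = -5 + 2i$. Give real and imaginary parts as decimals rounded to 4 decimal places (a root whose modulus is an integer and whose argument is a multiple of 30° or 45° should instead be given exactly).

|w| = sqrt(29) ≈ 5.385165, arg(w) ≈ 158.198591°
Root modulus = sqrt(29)^(1/3) ≈ 1.752803
Root arguments: θ_k = (arg(w) + 360°k)/3 for k = 0, 1, ..., 2
Compute each root as (root modulus)(cos θ_k + i sin θ_k) using full-precision intermediates, then round to 4 decimal places.
Roots: 1.0614 + 1.3949i, -1.7387 + 0.2217i, 0.6773 - 1.6166i


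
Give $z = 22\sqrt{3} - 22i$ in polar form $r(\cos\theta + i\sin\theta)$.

r = |z| = sqrt(a^2 + b^2) = sqrt((22*sqrt(3))^2 + (-22)^2) = sqrt(1452 + 484) = sqrt(1936) = 44
θ = arctan(b/a) = arctan(-22/38.1051) (quadrant-adjusted) = 330°
z = 44(cos 330° + i sin 330°)


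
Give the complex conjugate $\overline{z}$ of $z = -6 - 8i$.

If z = a + bi, then conjugate(z) = a - bi
conjugate(-6 - 8i) = -6 + 8i


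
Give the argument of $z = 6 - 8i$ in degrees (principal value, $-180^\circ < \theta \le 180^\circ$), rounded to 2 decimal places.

θ = arctan(b/a) = arctan(-8/6) (quadrant-adjusted) = -53.13°


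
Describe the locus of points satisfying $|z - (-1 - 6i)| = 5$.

|z - z0| = r describes a circle centered at z0 with radius r
Here z0 = -1 - 6i and r = 5
Locus: Circle centered at (-1, -6) with radius 5


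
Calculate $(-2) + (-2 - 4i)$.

(-2 + (-2)) + (0 + (-4))i = -4 - 4i


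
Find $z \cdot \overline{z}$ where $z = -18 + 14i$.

z * conjugate(z) = |z|^2 = a^2 + b^2
= (-18)^2 + 14^2 = 520


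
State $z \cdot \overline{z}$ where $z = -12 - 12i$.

z * conjugate(z) = |z|^2 = a^2 + b^2
= (-12)^2 + (-12)^2 = 288


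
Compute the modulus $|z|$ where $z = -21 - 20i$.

|z| = sqrt(a^2 + b^2) = sqrt((-21)^2 + (-20)^2) = sqrt(841) = 29


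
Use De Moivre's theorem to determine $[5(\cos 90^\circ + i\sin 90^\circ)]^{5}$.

By De Moivre: z^n = r^n(cos(nθ) + i sin(nθ))
= 5^5(cos(5*90°) + i sin(5*90°))
= 3125(cos 90° + i sin 90°)
= 3125i


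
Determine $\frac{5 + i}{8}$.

Divisor is real, so divide each part by 8:
= 5/8 + (1/8)i


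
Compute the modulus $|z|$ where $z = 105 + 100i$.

|z| = sqrt(a^2 + b^2) = sqrt(105^2 + 100^2) = sqrt(21025) = 145


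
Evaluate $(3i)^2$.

(a + bi)^2 = a^2 - b^2 + 2abi
= 0^2 - 3^2 + 2*0*3i
= -9


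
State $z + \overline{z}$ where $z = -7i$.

z + conjugate(z) = (a + bi) + (a - bi) = 2a
= 2 * 0 = 0


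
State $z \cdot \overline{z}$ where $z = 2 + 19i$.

z * conjugate(z) = |z|^2 = a^2 + b^2
= 2^2 + 19^2 = 365


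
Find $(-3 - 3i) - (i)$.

(-3 - 0) + (-3 - 1)i = -3 - 4i


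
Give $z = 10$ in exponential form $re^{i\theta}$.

r = |z| = sqrt((10)^2 + (0)^2) = sqrt(100 + 0) = sqrt(100) = 10
b = 0 and a > 0, so z lies on the positive real axis: θ = 0
z = 10e^(i*0) = 10


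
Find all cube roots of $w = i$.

|w| = 1, arg(w) = 90°
Root modulus = 1^(1/3) = 1
Root arguments: θ_k = (90° + 360°k)/3 for k = 0, 1, ..., 2
Roots: sqrt(3)/2 + (1/2)i, -sqrt(3)/2 + (1/2)i, -i


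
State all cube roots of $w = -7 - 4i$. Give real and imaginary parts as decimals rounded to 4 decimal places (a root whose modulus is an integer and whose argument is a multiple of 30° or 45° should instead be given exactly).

|w| = sqrt(65) ≈ 8.062258, arg(w) ≈ 209.744881°
Root modulus = sqrt(65)^(1/3) ≈ 2.005175
Root arguments: θ_k = (arg(w) + 360°k)/3 for k = 0, 1, ..., 2
Compute each root as (root modulus)(cos θ_k + i sin θ_k) using full-precision intermediates, then round to 4 decimal places.
Roots: 0.6886 + 1.8832i, -1.9752 - 0.3453i, 1.2866 - 1.5380i


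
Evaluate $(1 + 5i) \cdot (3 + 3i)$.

(a1*a2 - b1*b2) + (a1*b2 + b1*a2)i
= (3 - 15) + (3 + 15)i
= -12 + 18i


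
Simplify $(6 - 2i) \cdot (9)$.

(a1*a2 - b1*b2) + (a1*b2 + b1*a2)i
= (54 - 0) + (0 + (-18))i
= 54 - 18i


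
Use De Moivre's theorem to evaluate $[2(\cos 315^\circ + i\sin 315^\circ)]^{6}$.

By De Moivre: z^n = r^n(cos(nθ) + i sin(nθ))
= 2^6(cos(6*315°) + i sin(6*315°))
= 64(cos 90° + i sin 90°)
= 64i


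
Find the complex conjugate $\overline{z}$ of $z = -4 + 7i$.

If z = a + bi, then conjugate(z) = a - bi
conjugate(-4 + 7i) = -4 - 7i


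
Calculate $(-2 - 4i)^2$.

(a + bi)^2 = a^2 - b^2 + 2abi
= (-2)^2 - (-4)^2 + 2*(-2)*(-4)i
= -12 + 16i


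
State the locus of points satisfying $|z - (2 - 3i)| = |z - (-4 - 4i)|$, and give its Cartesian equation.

|z - z1| = |z - z2| means z is equidistant from z1 and z2,
i.e. the perpendicular bisector of the segment from (2, -3) to (-4, -4) (midpoint (-1, -7/2)).
With z = x + yi, square both sides:
(x - 2)^2 + (y - (-3))^2 = (x - (-4))^2 + (y - (-4))^2
The x^2 and y^2 terms cancel: -12x + (-2)y = 32 - 13 = 19
Simplify: 12x + 2y = -19
Locus: Perpendicular bisector of the segment from (2, -3) to (-4, -4): the line 12x + 2y = -19


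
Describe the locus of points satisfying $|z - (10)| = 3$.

|z - z0| = r describes a circle centered at z0 with radius r
Here z0 = 10 and r = 3
Locus: Circle centered at (10, 0) with radius 3


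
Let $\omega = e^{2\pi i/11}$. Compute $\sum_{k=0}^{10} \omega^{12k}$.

Let ζ = ω^12 = e^(2πi·12/11). Since 11 ∤ 12, ζ ≠ 1.
Sum = Σ_{k=0}^{10} ζ^k = (ζ^11 - 1)/(ζ - 1) = (ω^{12·11} - 1)/(ζ - 1) = (1 - 1)/(ζ - 1) = 0


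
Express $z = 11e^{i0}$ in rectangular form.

a = r cos θ = 11 * 1 = 11
b = r sin θ = 11 * 0 = 0
z = 11


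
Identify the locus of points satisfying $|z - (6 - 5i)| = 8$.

|z - z0| = r describes a circle centered at z0 with radius r
Here z0 = 6 - 5i and r = 8
Locus: Circle centered at (6, -5) with radius 8


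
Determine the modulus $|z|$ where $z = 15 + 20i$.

|z| = sqrt(a^2 + b^2) = sqrt(15^2 + 20^2) = sqrt(625) = 25


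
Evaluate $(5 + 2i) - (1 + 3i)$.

(5 - 1) + (2 - 3)i = 4 - i


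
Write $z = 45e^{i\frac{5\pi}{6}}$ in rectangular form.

a = r cos θ = 45 * -sqrt(3)/2 = -45*sqrt(3)/2
b = r sin θ = 45 * 1/2 = 45/2
z = -45*sqrt(3)/2 + (45/2)i


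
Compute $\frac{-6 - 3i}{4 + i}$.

Multiply numerator and denominator by conjugate (4 - i):
= (-6 - 3i)(4 - i) / (4^2 + 1^2)
= (-27 - 6i) / 17
= -27/17 - (6/17)i


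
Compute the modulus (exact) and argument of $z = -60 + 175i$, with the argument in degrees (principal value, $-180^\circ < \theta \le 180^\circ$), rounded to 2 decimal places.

|z| = sqrt((-60)^2 + 175^2) = 185
arg(z) = arctan(b/a) = arctan(175/-60) (quadrant-adjusted) = 108.92°


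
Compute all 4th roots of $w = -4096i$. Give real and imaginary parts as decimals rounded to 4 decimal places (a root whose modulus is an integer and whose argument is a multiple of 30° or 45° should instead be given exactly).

|w| = 4096, arg(w) = 270°
Root modulus = 4096^(1/4) = 8
Root arguments: θ_k = (270° + 360°k)/4 for k = 0, 1, ..., 3
Compute each root as (root modulus)(cos θ_k + i sin θ_k) using full-precision intermediates, then round to 4 decimal places.
Roots: 3.0615 + 7.3910i, -7.3910 + 3.0615i, -3.0615 - 7.3910i, 7.3910 - 3.0615i


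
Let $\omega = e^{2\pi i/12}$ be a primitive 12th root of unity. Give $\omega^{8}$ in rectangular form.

ω^8 = e^(2πi·8/12) = e^(i·4π/3)
= cos(4π/3) + i sin(4π/3)
= -1/2 - (sqrt(3)/2)i


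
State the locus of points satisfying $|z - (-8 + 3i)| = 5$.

|z - z0| = r describes a circle centered at z0 with radius r
Here z0 = -8 + 3i and r = 5
Locus: Circle centered at (-8, 3) with radius 5


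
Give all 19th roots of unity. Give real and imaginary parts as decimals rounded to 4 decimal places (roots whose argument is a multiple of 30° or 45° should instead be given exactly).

ω_k = e^(2πik/19) = cos(2πk/19) + i sin(2πk/19) for k = 0, 1, ..., 18
Roots: 1, 0.9458 + 0.3247i, 0.7891 + 0.6142i, 0.5469 + 0.8372i, 0.2455 + 0.9694i, -0.0826 + 0.9966i, -0.4017 + 0.9158i, -0.6773 + 0.7357i, -0.8795 + 0.4759i, -0.9864 + 0.1646i, -0.9864 - 0.1646i, -0.8795 - 0.4759i, -0.6773 - 0.7357i, -0.4017 - 0.9158i, -0.0826 - 0.9966i, 0.2455 - 0.9694i, 0.5469 - 0.8372i, 0.7891 - 0.6142i, 0.9458 - 0.3247i


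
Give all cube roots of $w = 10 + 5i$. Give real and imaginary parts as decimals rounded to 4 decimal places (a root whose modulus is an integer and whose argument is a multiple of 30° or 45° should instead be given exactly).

|w| = sqrt(125) ≈ 11.180340, arg(w) ≈ 26.565051°
Root modulus = sqrt(125)^(1/3) ≈ 2.236068
Root arguments: θ_k = (arg(w) + 360°k)/3 for k = 0, 1, ..., 2
Compute each root as (root modulus)(cos θ_k + i sin θ_k) using full-precision intermediates, then round to 4 decimal places.
Roots: 2.2094 + 0.3442i, -1.4028 + 1.7413i, -0.8066 - 2.0855i


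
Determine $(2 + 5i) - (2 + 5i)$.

(2 - 2) + (5 - 5)i = 0


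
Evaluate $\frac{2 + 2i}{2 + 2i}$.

Multiply numerator and denominator by conjugate (2 - 2i):
= (2 + 2i)(2 - 2i) / (2^2 + 2^2)
= (8) / 8
= 1


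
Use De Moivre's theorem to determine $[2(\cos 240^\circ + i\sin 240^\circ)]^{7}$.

By De Moivre: z^n = r^n(cos(nθ) + i sin(nθ))
= 2^7(cos(7*240°) + i sin(7*240°))
= 128(cos 240° + i sin 240°)
= -64 - 64*sqrt(3)i


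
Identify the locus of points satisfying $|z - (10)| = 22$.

|z - z0| = r describes a circle centered at z0 with radius r
Here z0 = 10 and r = 22
Locus: Circle centered at (10, 0) with radius 22


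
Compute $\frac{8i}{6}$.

Divisor is real, so divide each part by 6:
= 0 + (4/3)i


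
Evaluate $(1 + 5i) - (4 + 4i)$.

(1 - 4) + (5 - 4)i = -3 + i


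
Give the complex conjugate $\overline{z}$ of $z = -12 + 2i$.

If z = a + bi, then conjugate(z) = a - bi
conjugate(-12 + 2i) = -12 - 2i


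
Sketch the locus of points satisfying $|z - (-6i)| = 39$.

|z - z0| = r describes a circle centered at z0 with radius r
Here z0 = -6i and r = 39
Locus: Circle centered at (0, -6) with radius 39


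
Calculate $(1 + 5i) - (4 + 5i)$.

(1 - 4) + (5 - 5)i = -3


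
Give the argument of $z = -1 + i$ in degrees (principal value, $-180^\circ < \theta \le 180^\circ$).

θ = arctan(b/a) = arctan(1/-1) (quadrant-adjusted) = 135°


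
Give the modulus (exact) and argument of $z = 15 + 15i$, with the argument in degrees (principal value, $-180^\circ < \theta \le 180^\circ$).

|z| = sqrt(15^2 + 15^2) = sqrt(450)
arg(z) = arctan(b/a) = arctan(15/15) (quadrant-adjusted) = 45°


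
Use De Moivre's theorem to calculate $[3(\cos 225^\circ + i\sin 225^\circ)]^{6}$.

By De Moivre: z^n = r^n(cos(nθ) + i sin(nθ))
= 3^6(cos(6*225°) + i sin(6*225°))
= 729(cos 270° + i sin 270°)
= -729i


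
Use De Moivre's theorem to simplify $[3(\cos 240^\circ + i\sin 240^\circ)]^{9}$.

By De Moivre: z^n = r^n(cos(nθ) + i sin(nθ))
= 3^9(cos(9*240°) + i sin(9*240°))
= 19683(cos 0° + i sin 0°)
= 19683


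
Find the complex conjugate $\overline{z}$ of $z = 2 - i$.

If z = a + bi, then conjugate(z) = a - bi
conjugate(2 - i) = 2 + i


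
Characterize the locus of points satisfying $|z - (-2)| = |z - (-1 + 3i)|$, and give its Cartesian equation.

|z - z1| = |z - z2| means z is equidistant from z1 and z2,
i.e. the perpendicular bisector of the segment from (-2, 0) to (-1, 3) (midpoint (-3/2, 3/2)).
With z = x + yi, square both sides:
(x - (-2))^2 + (y - 0)^2 = (x - (-1))^2 + (y - 3)^2
The x^2 and y^2 terms cancel: 2x + 6y = 10 - 4 = 6
Simplify: x + 3y = 3
Locus: Perpendicular bisector of the segment from (-2, 0) to (-1, 3): the line x + 3y = 3


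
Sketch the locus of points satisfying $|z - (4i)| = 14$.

|z - z0| = r describes a circle centered at z0 with radius r
Here z0 = 4i and r = 14
Locus: Circle centered at (0, 4) with radius 14


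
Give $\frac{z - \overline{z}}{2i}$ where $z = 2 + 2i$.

z - conjugate(z) = 2bi
(z - conjugate(z))/(2i) = 2bi/(2i) = b = 2


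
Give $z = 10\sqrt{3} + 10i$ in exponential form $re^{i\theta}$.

r = |z| = sqrt((10*sqrt(3))^2 + (10)^2) = sqrt(300 + 100) = sqrt(400) = 20
θ = arctan(b/a) = arctan(10/17.3205) (quadrant-adjusted) = 30° = π/6
z = 20e^(i*π/6)


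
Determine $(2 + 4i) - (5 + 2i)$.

(2 - 5) + (4 - 2)i = -3 + 2i


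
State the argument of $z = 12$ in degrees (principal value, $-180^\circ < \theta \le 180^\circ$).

b = 0 and a > 0, so z lies on the positive real axis: θ = 0°


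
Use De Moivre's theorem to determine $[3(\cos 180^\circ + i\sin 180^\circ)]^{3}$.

By De Moivre: z^n = r^n(cos(nθ) + i sin(nθ))
= 3^3(cos(3*180°) + i sin(3*180°))
= 27(cos 180° + i sin 180°)
= -27


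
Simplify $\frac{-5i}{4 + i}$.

Multiply numerator and denominator by conjugate (4 - i):
= (-5i)(4 - i) / (4^2 + 1^2)
= (-5 - 20i) / 17
= -5/17 - (20/17)i


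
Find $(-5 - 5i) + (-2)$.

(-5 + (-2)) + (-5 + 0)i = -7 - 5i


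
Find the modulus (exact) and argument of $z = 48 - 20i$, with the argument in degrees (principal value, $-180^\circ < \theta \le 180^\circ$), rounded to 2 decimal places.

|z| = sqrt(48^2 + (-20)^2) = 52
arg(z) = arctan(b/a) = arctan(-20/48) (quadrant-adjusted) = -22.62°


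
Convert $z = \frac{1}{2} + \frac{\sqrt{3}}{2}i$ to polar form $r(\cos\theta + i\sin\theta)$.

r = |z| = sqrt(a^2 + b^2) = sqrt((1/2)^2 + (sqrt(3)/2)^2) = sqrt(1/4 + 3/4) = sqrt(1) = 1
θ = arctan(b/a) = arctan(0.866/0.5) (quadrant-adjusted) = 60°
z = 1(cos 60° + i sin 60°)


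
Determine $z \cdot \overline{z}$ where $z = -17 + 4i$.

z * conjugate(z) = |z|^2 = a^2 + b^2
= (-17)^2 + 4^2 = 305


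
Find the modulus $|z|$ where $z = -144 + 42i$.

|z| = sqrt(a^2 + b^2) = sqrt((-144)^2 + 42^2) = sqrt(22500) = 150


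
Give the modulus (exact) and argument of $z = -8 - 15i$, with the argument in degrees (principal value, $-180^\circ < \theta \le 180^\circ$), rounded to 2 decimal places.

|z| = sqrt((-8)^2 + (-15)^2) = 17
arg(z) = arctan(b/a) = arctan(-15/-8) (quadrant-adjusted) = -118.07°


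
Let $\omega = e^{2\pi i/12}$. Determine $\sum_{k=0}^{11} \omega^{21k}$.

Let ζ = ω^21 = e^(2πi·21/12). Since 12 ∤ 21, ζ ≠ 1.
Sum = Σ_{k=0}^{11} ζ^k = (ζ^12 - 1)/(ζ - 1) = (ω^{21·12} - 1)/(ζ - 1) = (1 - 1)/(ζ - 1) = 0


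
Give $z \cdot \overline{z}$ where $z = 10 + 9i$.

z * conjugate(z) = |z|^2 = a^2 + b^2
= 10^2 + 9^2 = 181


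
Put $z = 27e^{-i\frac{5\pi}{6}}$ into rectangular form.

a = r cos θ = 27 * -sqrt(3)/2 = -27*sqrt(3)/2
b = r sin θ = 27 * -1/2 = -27/2
z = -27*sqrt(3)/2 - (27/2)i


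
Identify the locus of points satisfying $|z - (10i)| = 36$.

|z - z0| = r describes a circle centered at z0 with radius r
Here z0 = 10i and r = 36
Locus: Circle centered at (0, 10) with radius 36


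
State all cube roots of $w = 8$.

|w| = 8, arg(w) = 0°
Root modulus = 8^(1/3) = 2
Root arguments: θ_k = (0° + 360°k)/3 for k = 0, 1, ..., 2
Roots: 2, -1 + sqrt(3)i, -1 - sqrt(3)i


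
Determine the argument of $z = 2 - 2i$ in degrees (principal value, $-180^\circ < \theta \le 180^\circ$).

θ = arctan(b/a) = arctan(-2/2) (quadrant-adjusted) = -45°


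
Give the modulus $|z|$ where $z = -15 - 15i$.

|z| = sqrt(a^2 + b^2) = sqrt((-15)^2 + (-15)^2) = sqrt(450) = sqrt(450)


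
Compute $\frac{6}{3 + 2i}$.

Multiply numerator and denominator by conjugate (3 - 2i):
= (6)(3 - 2i) / (3^2 + 2^2)
= (18 - 12i) / 13
= 18/13 - (12/13)i


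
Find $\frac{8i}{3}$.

Divisor is real, so divide each part by 3:
= 0 + (8/3)i


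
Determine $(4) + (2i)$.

(4 + 0) + (0 + 2)i = 4 + 2i


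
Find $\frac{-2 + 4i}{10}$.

Divisor is real, so divide each part by 10:
= -1/5 + (2/5)i


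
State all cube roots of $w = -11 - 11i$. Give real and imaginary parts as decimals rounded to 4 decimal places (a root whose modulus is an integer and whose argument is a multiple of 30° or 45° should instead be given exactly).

|w| = sqrt(242) ≈ 15.556349, arg(w) = 225°
Root modulus = sqrt(242)^(1/3) ≈ 2.496333
Root arguments: θ_k = (225° + 360°k)/3 for k = 0, 1, ..., 2
Compute each root as (root modulus)(cos θ_k + i sin θ_k) using full-precision intermediates, then round to 4 decimal places.
Roots: 0.6461 + 2.4113i, -2.4113 - 0.6461i, 1.7652 - 1.7652i


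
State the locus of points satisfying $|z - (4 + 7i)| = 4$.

|z - z0| = r describes a circle centered at z0 with radius r
Here z0 = 4 + 7i and r = 4
Locus: Circle centered at (4, 7) with radius 4


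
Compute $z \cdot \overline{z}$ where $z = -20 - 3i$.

z * conjugate(z) = |z|^2 = a^2 + b^2
= (-20)^2 + (-3)^2 = 409


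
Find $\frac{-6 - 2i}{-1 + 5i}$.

Multiply numerator and denominator by conjugate (-1 - 5i):
= (-6 - 2i)(-1 - 5i) / ((-1)^2 + 5^2)
= (-4 + 32i) / 26
Divide through by 2: (-2 + 16i) / 13
= -2/13 + (16/13)i


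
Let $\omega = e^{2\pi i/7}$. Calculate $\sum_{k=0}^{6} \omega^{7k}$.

Since 7 divides 7, ω^7 = (ω^7)^1 = 1^1 = 1, so every term is 1.
Sum = 7 · 1 = 7


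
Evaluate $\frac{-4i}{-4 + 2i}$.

Multiply numerator and denominator by conjugate (-4 - 2i):
= (-4i)(-4 - 2i) / ((-4)^2 + 2^2)
= (-8 + 16i) / 20
Divide through by 4: (-2 + 4i) / 5
= -2/5 + (4/5)i


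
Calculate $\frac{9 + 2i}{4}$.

Divisor is real, so divide each part by 4:
= 9/4 + (1/2)i


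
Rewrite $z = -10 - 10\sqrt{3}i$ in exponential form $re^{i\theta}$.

r = |z| = sqrt((-10)^2 + (-10*sqrt(3))^2) = sqrt(100 + 300) = sqrt(400) = 20
θ = arctan(b/a) = arctan(-17.3205/-10) (quadrant-adjusted) = -120° = -2π/3
z = 20e^(-i*2π/3)


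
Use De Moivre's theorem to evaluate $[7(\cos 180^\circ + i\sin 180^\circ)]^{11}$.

By De Moivre: z^n = r^n(cos(nθ) + i sin(nθ))
= 7^11(cos(11*180°) + i sin(11*180°))
= 1977326743(cos 180° + i sin 180°)
= -1977326743


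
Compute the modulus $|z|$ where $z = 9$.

|z| = sqrt(a^2 + b^2) = sqrt(9^2 + 0^2) = sqrt(81) = 9


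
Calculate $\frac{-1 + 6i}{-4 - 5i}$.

Multiply numerator and denominator by conjugate (-4 + 5i):
= (-1 + 6i)(-4 + 5i) / ((-4)^2 + (-5)^2)
= (-26 - 29i) / 41
= -26/41 - (29/41)i


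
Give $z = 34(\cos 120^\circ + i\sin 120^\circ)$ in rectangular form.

a = r cos θ = 34 * -1/2 = -17
b = r sin θ = 34 * sqrt(3)/2 = 17*sqrt(3)
z = -17 + 17*sqrt(3)i


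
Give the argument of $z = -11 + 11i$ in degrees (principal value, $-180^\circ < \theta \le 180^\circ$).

θ = arctan(b/a) = arctan(11/-11) (quadrant-adjusted) = 135°


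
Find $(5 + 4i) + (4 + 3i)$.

(5 + 4) + (4 + 3)i = 9 + 7i


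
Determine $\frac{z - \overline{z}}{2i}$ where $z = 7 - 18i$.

z - conjugate(z) = 2bi
(z - conjugate(z))/(2i) = 2bi/(2i) = b = -18


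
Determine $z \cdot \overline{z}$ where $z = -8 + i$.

z * conjugate(z) = |z|^2 = a^2 + b^2
= (-8)^2 + 1^2 = 65


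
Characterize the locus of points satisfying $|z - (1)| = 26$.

|z - z0| = r describes a circle centered at z0 with radius r
Here z0 = 1 and r = 26
Locus: Circle centered at (1, 0) with radius 26


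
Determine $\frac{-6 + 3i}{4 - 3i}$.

Multiply numerator and denominator by conjugate (4 + 3i):
= (-6 + 3i)(4 + 3i) / (4^2 + (-3)^2)
= (-33 - 6i) / 25
= -33/25 - (6/25)i


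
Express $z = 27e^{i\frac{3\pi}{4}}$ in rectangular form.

a = r cos θ = 27 * -sqrt(2)/2 = -27*sqrt(2)/2
b = r sin θ = 27 * sqrt(2)/2 = 27*sqrt(2)/2
z = -27*sqrt(2)/2 + (27*sqrt(2)/2)i


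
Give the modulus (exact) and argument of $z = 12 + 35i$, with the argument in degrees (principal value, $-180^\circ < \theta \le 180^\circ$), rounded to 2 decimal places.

|z| = sqrt(12^2 + 35^2) = 37
arg(z) = arctan(b/a) = arctan(35/12) (quadrant-adjusted) = 71.08°


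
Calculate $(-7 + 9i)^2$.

(a + bi)^2 = a^2 - b^2 + 2abi
= (-7)^2 - 9^2 + 2*(-7)*9i
= -32 - 126i


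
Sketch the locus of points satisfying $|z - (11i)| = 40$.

|z - z0| = r describes a circle centered at z0 with radius r
Here z0 = 11i and r = 40
Locus: Circle centered at (0, 11) with radius 40


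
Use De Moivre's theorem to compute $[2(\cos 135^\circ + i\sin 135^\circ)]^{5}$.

By De Moivre: z^n = r^n(cos(nθ) + i sin(nθ))
= 2^5(cos(5*135°) + i sin(5*135°))
= 32(cos 315° + i sin 315°)
= 16*sqrt(2) - 16*sqrt(2)i


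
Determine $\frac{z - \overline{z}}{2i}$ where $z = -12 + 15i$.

z - conjugate(z) = 2bi
(z - conjugate(z))/(2i) = 2bi/(2i) = b = 15


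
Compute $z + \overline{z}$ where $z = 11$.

z + conjugate(z) = (a + bi) + (a - bi) = 2a
= 2 * 11 = 22


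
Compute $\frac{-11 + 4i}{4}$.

Divisor is real, so divide each part by 4:
= -11/4 + i


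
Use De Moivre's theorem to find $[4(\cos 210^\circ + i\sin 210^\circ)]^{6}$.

By De Moivre: z^n = r^n(cos(nθ) + i sin(nθ))
= 4^6(cos(6*210°) + i sin(6*210°))
= 4096(cos 180° + i sin 180°)
= -4096


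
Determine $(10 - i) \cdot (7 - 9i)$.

(a1*a2 - b1*b2) + (a1*b2 + b1*a2)i
= (70 - 9) + (-90 + (-7))i
= 61 - 97i


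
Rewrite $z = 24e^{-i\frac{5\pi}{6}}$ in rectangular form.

a = r cos θ = 24 * -sqrt(3)/2 = -12*sqrt(3)
b = r sin θ = 24 * -1/2 = -12
z = -12*sqrt(3) - 12i


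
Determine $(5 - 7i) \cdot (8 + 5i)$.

(a1*a2 - b1*b2) + (a1*b2 + b1*a2)i
= (40 - (-35)) + (25 + (-56))i
= 75 - 31i


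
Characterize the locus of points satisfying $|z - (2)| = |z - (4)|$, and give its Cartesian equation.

|z - z1| = |z - z2| means z is equidistant from z1 and z2,
i.e. the perpendicular bisector of the segment from (2, 0) to (4, 0) (midpoint (3, 0)).
With z = x + yi, square both sides:
(x - 2)^2 + (y - 0)^2 = (x - 4)^2 + (y - 0)^2
The x^2 and y^2 terms cancel: 4x + 0y = 16 - 4 = 12
Simplify: x = 3
Locus: Perpendicular bisector of the segment from (2, 0) to (4, 0): the line x = 3


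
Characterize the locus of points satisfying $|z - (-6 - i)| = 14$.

|z - z0| = r describes a circle centered at z0 with radius r
Here z0 = -6 - i and r = 14
Locus: Circle centered at (-6, -1) with radius 14


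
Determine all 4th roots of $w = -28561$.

|w| = 28561, arg(w) = 180°
Root modulus = 28561^(1/4) = 13
Root arguments: θ_k = (180° + 360°k)/4 for k = 0, 1, ..., 3
Roots: 13*sqrt(2)/2 + (13*sqrt(2)/2)i, -13*sqrt(2)/2 + (13*sqrt(2)/2)i, -13*sqrt(2)/2 - (13*sqrt(2)/2)i, 13*sqrt(2)/2 - (13*sqrt(2)/2)i


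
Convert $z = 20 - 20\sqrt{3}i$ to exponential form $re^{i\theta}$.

r = |z| = sqrt((20)^2 + (-20*sqrt(3))^2) = sqrt(400 + 1200) = sqrt(1600) = 40
θ = arctan(b/a) = arctan(-34.641/20) (quadrant-adjusted) = -60° = -π/3
z = 40e^(-i*π/3)


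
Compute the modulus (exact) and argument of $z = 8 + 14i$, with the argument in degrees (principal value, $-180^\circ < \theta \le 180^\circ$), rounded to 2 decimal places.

|z| = sqrt(8^2 + 14^2) = sqrt(260)
arg(z) = arctan(b/a) = arctan(14/8) (quadrant-adjusted) = 60.26°


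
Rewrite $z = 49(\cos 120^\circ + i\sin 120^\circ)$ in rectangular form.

a = r cos θ = 49 * -1/2 = -49/2
b = r sin θ = 49 * sqrt(3)/2 = 49*sqrt(3)/2
z = -49/2 + (49*sqrt(3)/2)i


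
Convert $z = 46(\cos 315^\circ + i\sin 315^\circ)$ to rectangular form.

a = r cos θ = 46 * sqrt(2)/2 = 23*sqrt(2)
b = r sin θ = 46 * -sqrt(2)/2 = -23*sqrt(2)
z = 23*sqrt(2) - 23*sqrt(2)i


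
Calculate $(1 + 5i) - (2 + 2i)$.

(1 - 2) + (5 - 2)i = -1 + 3i


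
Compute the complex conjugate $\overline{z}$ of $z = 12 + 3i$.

If z = a + bi, then conjugate(z) = a - bi
conjugate(12 + 3i) = 12 - 3i


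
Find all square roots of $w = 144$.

|w| = 144, arg(w) = 0°
Root modulus = 144^(1/2) = 12
Root arguments: θ_k = (0° + 360°k)/2 for k = 0, 1, ..., 1
Roots: 12, -12


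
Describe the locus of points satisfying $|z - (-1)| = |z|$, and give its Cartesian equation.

|z - z1| = |z - z2| means z is equidistant from z1 and z2,
i.e. the perpendicular bisector of the segment from (-1, 0) to (0, 0) (midpoint (-1/2, 0)).
With z = x + yi, square both sides:
(x - (-1))^2 + (y - 0)^2 = (x - 0)^2 + (y - 0)^2
The x^2 and y^2 terms cancel: 2x + 0y = 0 - 1 = -1
Simplify: x = -1/2
Locus: Perpendicular bisector of the segment from (-1, 0) to (0, 0): the line x = -1/2


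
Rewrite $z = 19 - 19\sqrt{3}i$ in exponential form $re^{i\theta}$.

r = |z| = sqrt((19)^2 + (-19*sqrt(3))^2) = sqrt(361 + 1083) = sqrt(1444) = 38
θ = arctan(b/a) = arctan(-32.909/19) (quadrant-adjusted) = -60° = -π/3
z = 38e^(-i*π/3)


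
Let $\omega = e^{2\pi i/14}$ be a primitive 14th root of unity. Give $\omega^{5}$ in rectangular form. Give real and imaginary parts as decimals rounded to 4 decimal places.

ω^5 = e^(2πi·5/14) = e^(i·5π/7)
= cos(5π/7) + i sin(5π/7)
= -0.6235 + 0.7818i


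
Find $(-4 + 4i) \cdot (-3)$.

(a1*a2 - b1*b2) + (a1*b2 + b1*a2)i
= (12 - 0) + (0 + (-12))i
= 12 - 12i


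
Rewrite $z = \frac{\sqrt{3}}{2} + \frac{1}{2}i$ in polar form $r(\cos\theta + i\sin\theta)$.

r = |z| = sqrt(a^2 + b^2) = sqrt((sqrt(3)/2)^2 + (1/2)^2) = sqrt(3/4 + 1/4) = sqrt(1) = 1
θ = arctan(b/a) = arctan(0.5/0.866) (quadrant-adjusted) = 30°
z = 1(cos 30° + i sin 30°)


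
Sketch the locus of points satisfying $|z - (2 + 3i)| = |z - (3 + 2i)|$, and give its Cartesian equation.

|z - z1| = |z - z2| means z is equidistant from z1 and z2,
i.e. the perpendicular bisector of the segment from (2, 3) to (3, 2) (midpoint (5/2, 5/2)).
With z = x + yi, square both sides:
(x - 2)^2 + (y - 3)^2 = (x - 3)^2 + (y - 2)^2
The x^2 and y^2 terms cancel: 2x + (-2)y = 13 - 13 = 0
Simplify: x - y = 0
Locus: Perpendicular bisector of the segment from (2, 3) to (3, 2): the line x - y = 0


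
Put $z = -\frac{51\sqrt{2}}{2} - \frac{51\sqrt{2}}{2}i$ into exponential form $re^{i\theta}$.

r = |z| = sqrt((-51*sqrt(2)/2)^2 + (-51*sqrt(2)/2)^2) = sqrt(2601/2 + 2601/2) = sqrt(2601) = 51
θ = arctan(b/a) = arctan(-36.0624/-36.0624) (quadrant-adjusted) = 225° = 5π/4
z = 51e^(i*5π/4)


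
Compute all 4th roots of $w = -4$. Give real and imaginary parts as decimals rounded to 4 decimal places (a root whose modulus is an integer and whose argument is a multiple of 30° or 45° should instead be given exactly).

|w| = 4, arg(w) = 180°
Root modulus = 4^(1/4) ≈ 1.414214
Root arguments: θ_k = (180° + 360°k)/4 for k = 0, 1, ..., 3
Compute each root as (root modulus)(cos θ_k + i sin θ_k) using full-precision intermediates, then round to 4 decimal places.
Roots: 1.0000 + 1.0000i, -1.0000 + 1.0000i, -1.0000 - 1.0000i, 1.0000 - 1.0000i


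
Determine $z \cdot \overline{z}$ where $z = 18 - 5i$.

z * conjugate(z) = |z|^2 = a^2 + b^2
= 18^2 + (-5)^2 = 349


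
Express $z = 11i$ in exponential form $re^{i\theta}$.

r = |z| = sqrt((0)^2 + (11)^2) = sqrt(0 + 121) = sqrt(121) = 11
a = 0 and b > 0, so z lies on the positive imaginary axis: θ = 90° = π/2
z = 11e^(i*π/2)


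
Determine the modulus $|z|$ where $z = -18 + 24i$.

|z| = sqrt(a^2 + b^2) = sqrt((-18)^2 + 24^2) = sqrt(900) = 30


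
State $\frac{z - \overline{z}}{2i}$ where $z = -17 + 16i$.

z - conjugate(z) = 2bi
(z - conjugate(z))/(2i) = 2bi/(2i) = b = 16


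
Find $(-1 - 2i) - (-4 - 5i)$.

(-1 - (-4)) + (-2 - (-5))i = 3 + 3i


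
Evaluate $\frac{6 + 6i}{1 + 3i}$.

Multiply numerator and denominator by conjugate (1 - 3i):
= (6 + 6i)(1 - 3i) / (1^2 + 3^2)
= (24 - 12i) / 10
Divide through by 2: (12 - 6i) / 5
= 12/5 - (6/5)i


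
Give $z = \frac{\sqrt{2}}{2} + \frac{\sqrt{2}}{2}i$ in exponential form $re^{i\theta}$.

r = |z| = sqrt((sqrt(2)/2)^2 + (sqrt(2)/2)^2) = sqrt(1/2 + 1/2) = sqrt(1) = 1
θ = arctan(b/a) = arctan(0.7071/0.7071) (quadrant-adjusted) = 45° = π/4
z = 1e^(i*π/4)


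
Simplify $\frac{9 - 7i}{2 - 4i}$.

Multiply numerator and denominator by conjugate (2 + 4i):
= (9 - 7i)(2 + 4i) / (2^2 + (-4)^2)
= (46 + 22i) / 20
Divide through by 2: (23 + 11i) / 10
= 23/10 + (11/10)i


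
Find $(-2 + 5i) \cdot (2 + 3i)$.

(a1*a2 - b1*b2) + (a1*b2 + b1*a2)i
= (-4 - 15) + (-6 + 10)i
= -19 + 4i


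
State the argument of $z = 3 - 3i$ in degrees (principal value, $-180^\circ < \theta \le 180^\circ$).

θ = arctan(b/a) = arctan(-3/3) (quadrant-adjusted) = -45°


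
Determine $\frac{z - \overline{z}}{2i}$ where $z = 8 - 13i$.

z - conjugate(z) = 2bi
(z - conjugate(z))/(2i) = 2bi/(2i) = b = -13


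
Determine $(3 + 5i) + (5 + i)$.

(3 + 5) + (5 + 1)i = 8 + 6i


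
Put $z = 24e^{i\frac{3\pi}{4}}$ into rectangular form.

a = r cos θ = 24 * -sqrt(2)/2 = -12*sqrt(2)
b = r sin θ = 24 * sqrt(2)/2 = 12*sqrt(2)
z = -12*sqrt(2) + 12*sqrt(2)i


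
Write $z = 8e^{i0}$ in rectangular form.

a = r cos θ = 8 * 1 = 8
b = r sin θ = 8 * 0 = 0
z = 8


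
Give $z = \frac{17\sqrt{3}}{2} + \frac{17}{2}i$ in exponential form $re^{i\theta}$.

r = |z| = sqrt((17*sqrt(3)/2)^2 + (17/2)^2) = sqrt(867/4 + 289/4) = sqrt(289) = 17
θ = arctan(b/a) = arctan(8.5/14.7224) (quadrant-adjusted) = 30° = π/6
z = 17e^(i*π/6)


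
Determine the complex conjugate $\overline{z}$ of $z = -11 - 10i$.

If z = a + bi, then conjugate(z) = a - bi
conjugate(-11 - 10i) = -11 + 10i


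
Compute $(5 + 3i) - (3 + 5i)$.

(5 - 3) + (3 - 5)i = 2 - 2i


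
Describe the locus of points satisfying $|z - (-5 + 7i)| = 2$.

|z - z0| = r describes a circle centered at z0 with radius r
Here z0 = -5 + 7i and r = 2
Locus: Circle centered at (-5, 7) with radius 2


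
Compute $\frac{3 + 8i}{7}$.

Divisor is real, so divide each part by 7:
= 3/7 + (8/7)i


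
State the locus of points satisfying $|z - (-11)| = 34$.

|z - z0| = r describes a circle centered at z0 with radius r
Here z0 = -11 and r = 34
Locus: Circle centered at (-11, 0) with radius 34


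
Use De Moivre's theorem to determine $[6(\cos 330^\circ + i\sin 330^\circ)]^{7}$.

By De Moivre: z^n = r^n(cos(nθ) + i sin(nθ))
= 6^7(cos(7*330°) + i sin(7*330°))
= 279936(cos 150° + i sin 150°)
= -139968*sqrt(3) + 139968i


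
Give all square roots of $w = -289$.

|w| = 289, arg(w) = 180°
Root modulus = 289^(1/2) = 17
Root arguments: θ_k = (180° + 360°k)/2 for k = 0, 1, ..., 1
Roots: 17i, -17i


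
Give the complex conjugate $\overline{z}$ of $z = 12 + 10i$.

If z = a + bi, then conjugate(z) = a - bi
conjugate(12 + 10i) = 12 - 10i


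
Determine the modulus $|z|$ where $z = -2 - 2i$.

|z| = sqrt(a^2 + b^2) = sqrt((-2)^2 + (-2)^2) = sqrt(8) = sqrt(8)


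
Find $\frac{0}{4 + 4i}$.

Multiply numerator and denominator by conjugate (4 - 4i):
= (0)(4 - 4i) / (4^2 + 4^2)
= (0) / 32
= 0


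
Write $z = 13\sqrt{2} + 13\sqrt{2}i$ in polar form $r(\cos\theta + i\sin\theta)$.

r = |z| = sqrt(a^2 + b^2) = sqrt((13*sqrt(2))^2 + (13*sqrt(2))^2) = sqrt(338 + 338) = sqrt(676) = 26
θ = arctan(b/a) = arctan(18.3848/18.3848) (quadrant-adjusted) = 45°
z = 26(cos 45° + i sin 45°)


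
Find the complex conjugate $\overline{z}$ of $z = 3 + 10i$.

If z = a + bi, then conjugate(z) = a - bi
conjugate(3 + 10i) = 3 - 10i


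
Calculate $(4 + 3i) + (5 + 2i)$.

(4 + 5) + (3 + 2)i = 9 + 5i


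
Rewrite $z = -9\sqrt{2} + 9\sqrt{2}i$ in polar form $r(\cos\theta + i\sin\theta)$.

r = |z| = sqrt(a^2 + b^2) = sqrt((-9*sqrt(2))^2 + (9*sqrt(2))^2) = sqrt(162 + 162) = sqrt(324) = 18
θ = arctan(b/a) = arctan(12.7279/-12.7279) (quadrant-adjusted) = 135°
z = 18(cos 135° + i sin 135°)


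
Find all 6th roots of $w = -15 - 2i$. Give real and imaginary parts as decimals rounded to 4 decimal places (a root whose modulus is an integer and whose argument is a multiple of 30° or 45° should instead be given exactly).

|w| = sqrt(229) ≈ 15.132746, arg(w) ≈ 187.594643°
Root modulus = sqrt(229)^(1/6) ≈ 1.572726
Root arguments: θ_k = (arg(w) + 360°k)/6 for k = 0, 1, ..., 5
Compute each root as (root modulus)(cos θ_k + i sin θ_k) using full-precision intermediates, then round to 4 decimal places.
Roots: 1.3443 + 0.8163i, -0.0347 + 1.5723i, -1.3791 + 0.7561i, -1.3443 - 0.8163i, 0.0347 - 1.5723i, 1.3791 - 0.7561i


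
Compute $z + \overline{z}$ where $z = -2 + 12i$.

z + conjugate(z) = (a + bi) + (a - bi) = 2a
= 2 * (-2) = -4


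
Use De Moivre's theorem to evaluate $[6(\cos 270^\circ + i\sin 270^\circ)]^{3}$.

By De Moivre: z^n = r^n(cos(nθ) + i sin(nθ))
= 6^3(cos(3*270°) + i sin(3*270°))
= 216(cos 90° + i sin 90°)
= 216i


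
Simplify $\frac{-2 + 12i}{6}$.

Divisor is real, so divide each part by 6:
= -1/3 + 2i


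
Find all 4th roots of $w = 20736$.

|w| = 20736, arg(w) = 0°
Root modulus = 20736^(1/4) = 12
Root arguments: θ_k = (0° + 360°k)/4 for k = 0, 1, ..., 3
Roots: 12, 12i, -12, -12i


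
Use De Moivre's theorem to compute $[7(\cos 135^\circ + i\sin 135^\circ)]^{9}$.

By De Moivre: z^n = r^n(cos(nθ) + i sin(nθ))
= 7^9(cos(9*135°) + i sin(9*135°))
= 40353607(cos 135° + i sin 135°)
= -40353607*sqrt(2)/2 + (40353607*sqrt(2)/2)i


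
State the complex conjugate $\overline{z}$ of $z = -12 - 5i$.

If z = a + bi, then conjugate(z) = a - bi
conjugate(-12 - 5i) = -12 + 5i


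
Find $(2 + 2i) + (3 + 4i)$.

(2 + 3) + (2 + 4)i = 5 + 6i


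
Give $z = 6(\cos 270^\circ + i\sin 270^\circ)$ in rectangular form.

a = r cos θ = 6 * 0 = 0
b = r sin θ = 6 * -1 = -6
z = -6i


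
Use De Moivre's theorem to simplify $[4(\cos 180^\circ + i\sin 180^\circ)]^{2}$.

By De Moivre: z^n = r^n(cos(nθ) + i sin(nθ))
= 4^2(cos(2*180°) + i sin(2*180°))
= 16(cos 0° + i sin 0°)
= 16


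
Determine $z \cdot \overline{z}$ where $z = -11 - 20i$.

z * conjugate(z) = |z|^2 = a^2 + b^2
= (-11)^2 + (-20)^2 = 521


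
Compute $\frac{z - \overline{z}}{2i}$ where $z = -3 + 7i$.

z - conjugate(z) = 2bi
(z - conjugate(z))/(2i) = 2bi/(2i) = b = 7


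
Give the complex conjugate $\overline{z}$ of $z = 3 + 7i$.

If z = a + bi, then conjugate(z) = a - bi
conjugate(3 + 7i) = 3 - 7i


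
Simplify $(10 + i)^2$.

(a + bi)^2 = a^2 - b^2 + 2abi
= 10^2 - 1^2 + 2*10*1i
= 99 + 20i


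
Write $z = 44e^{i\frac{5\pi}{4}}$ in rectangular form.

a = r cos θ = 44 * -sqrt(2)/2 = -22*sqrt(2)
b = r sin θ = 44 * -sqrt(2)/2 = -22*sqrt(2)
z = -22*sqrt(2) - 22*sqrt(2)i


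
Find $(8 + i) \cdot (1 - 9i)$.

(a1*a2 - b1*b2) + (a1*b2 + b1*a2)i
= (8 - (-9)) + (-72 + 1)i
= 17 - 71i


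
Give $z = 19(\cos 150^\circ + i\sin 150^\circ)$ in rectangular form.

a = r cos θ = 19 * -sqrt(3)/2 = -19*sqrt(3)/2
b = r sin θ = 19 * 1/2 = 19/2
z = -19*sqrt(3)/2 + (19/2)i


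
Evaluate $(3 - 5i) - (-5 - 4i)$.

(3 - (-5)) + (-5 - (-4))i = 8 - i


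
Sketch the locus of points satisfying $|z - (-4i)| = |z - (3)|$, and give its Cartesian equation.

|z - z1| = |z - z2| means z is equidistant from z1 and z2,
i.e. the perpendicular bisector of the segment from (0, -4) to (3, 0) (midpoint (3/2, -2)).
With z = x + yi, square both sides:
(x - 0)^2 + (y - (-4))^2 = (x - 3)^2 + (y - 0)^2
The x^2 and y^2 terms cancel: 6x + 8y = 9 - 16 = -7
Simplify: 6x + 8y = -7
Locus: Perpendicular bisector of the segment from (0, -4) to (3, 0): the line 6x + 8y = -7


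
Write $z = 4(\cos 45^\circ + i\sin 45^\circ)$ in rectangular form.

a = r cos θ = 4 * sqrt(2)/2 = 2*sqrt(2)
b = r sin θ = 4 * sqrt(2)/2 = 2*sqrt(2)
z = 2*sqrt(2) + 2*sqrt(2)i


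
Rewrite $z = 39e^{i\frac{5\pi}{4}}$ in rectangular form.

a = r cos θ = 39 * -sqrt(2)/2 = -39*sqrt(2)/2
b = r sin θ = 39 * -sqrt(2)/2 = -39*sqrt(2)/2
z = -39*sqrt(2)/2 - (39*sqrt(2)/2)i


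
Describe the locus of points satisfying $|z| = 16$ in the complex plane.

|z| = 16 means sqrt(x^2 + y^2) = 16
This is a circle of radius 16 centered at the origin


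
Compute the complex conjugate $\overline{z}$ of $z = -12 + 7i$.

If z = a + bi, then conjugate(z) = a - bi
conjugate(-12 + 7i) = -12 - 7i


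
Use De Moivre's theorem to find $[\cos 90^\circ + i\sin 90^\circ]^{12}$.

By De Moivre: z^n = r^n(cos(nθ) + i sin(nθ))
= 1^12(cos(12*90°) + i sin(12*90°))
= 1(cos 0° + i sin 0°)
= 1


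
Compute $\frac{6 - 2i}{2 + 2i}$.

Multiply numerator and denominator by conjugate (2 - 2i):
= (6 - 2i)(2 - 2i) / (2^2 + 2^2)
= (8 - 16i) / 8
= 1 - 2i


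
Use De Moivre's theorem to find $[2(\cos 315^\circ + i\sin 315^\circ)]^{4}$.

By De Moivre: z^n = r^n(cos(nθ) + i sin(nθ))
= 2^4(cos(4*315°) + i sin(4*315°))
= 16(cos 180° + i sin 180°)
= -16


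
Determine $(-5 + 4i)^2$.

(a + bi)^2 = a^2 - b^2 + 2abi
= (-5)^2 - 4^2 + 2*(-5)*4i
= 9 - 40i


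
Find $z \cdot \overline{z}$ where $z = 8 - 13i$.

z * conjugate(z) = |z|^2 = a^2 + b^2
= 8^2 + (-13)^2 = 233


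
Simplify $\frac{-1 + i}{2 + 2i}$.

Multiply numerator and denominator by conjugate (2 - 2i):
= (-1 + i)(2 - 2i) / (2^2 + 2^2)
= (4i) / 8
Divide through by 4: (i) / 2
= 0 + (1/2)i


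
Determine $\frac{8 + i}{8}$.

Divisor is real, so divide each part by 8:
= 1 + (1/8)i


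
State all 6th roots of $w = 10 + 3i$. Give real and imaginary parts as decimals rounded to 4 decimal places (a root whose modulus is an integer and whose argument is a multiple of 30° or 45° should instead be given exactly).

|w| = sqrt(109) ≈ 10.440307, arg(w) ≈ 16.699244°
Root modulus = sqrt(109)^(1/6) ≈ 1.478378
Root arguments: θ_k = (arg(w) + 360°k)/6 for k = 0, 1, ..., 5
Compute each root as (root modulus)(cos θ_k + i sin θ_k) using full-precision intermediates, then round to 4 decimal places.
Roots: 1.4766 + 0.0718i, 0.6761 + 1.3147i, -0.8005 + 1.2429i, -1.4766 - 0.0718i, -0.6761 - 1.3147i, 0.8005 - 1.2429i
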